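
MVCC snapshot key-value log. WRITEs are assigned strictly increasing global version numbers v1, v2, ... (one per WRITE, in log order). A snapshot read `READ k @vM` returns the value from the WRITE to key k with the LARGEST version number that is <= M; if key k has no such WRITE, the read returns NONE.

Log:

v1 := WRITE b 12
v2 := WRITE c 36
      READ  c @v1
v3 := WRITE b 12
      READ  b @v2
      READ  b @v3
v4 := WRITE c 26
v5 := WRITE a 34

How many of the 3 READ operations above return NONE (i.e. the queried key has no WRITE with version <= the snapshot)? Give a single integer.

Answer: 1

Derivation:
v1: WRITE b=12  (b history now [(1, 12)])
v2: WRITE c=36  (c history now [(2, 36)])
READ c @v1: history=[(2, 36)] -> no version <= 1 -> NONE
v3: WRITE b=12  (b history now [(1, 12), (3, 12)])
READ b @v2: history=[(1, 12), (3, 12)] -> pick v1 -> 12
READ b @v3: history=[(1, 12), (3, 12)] -> pick v3 -> 12
v4: WRITE c=26  (c history now [(2, 36), (4, 26)])
v5: WRITE a=34  (a history now [(5, 34)])
Read results in order: ['NONE', '12', '12']
NONE count = 1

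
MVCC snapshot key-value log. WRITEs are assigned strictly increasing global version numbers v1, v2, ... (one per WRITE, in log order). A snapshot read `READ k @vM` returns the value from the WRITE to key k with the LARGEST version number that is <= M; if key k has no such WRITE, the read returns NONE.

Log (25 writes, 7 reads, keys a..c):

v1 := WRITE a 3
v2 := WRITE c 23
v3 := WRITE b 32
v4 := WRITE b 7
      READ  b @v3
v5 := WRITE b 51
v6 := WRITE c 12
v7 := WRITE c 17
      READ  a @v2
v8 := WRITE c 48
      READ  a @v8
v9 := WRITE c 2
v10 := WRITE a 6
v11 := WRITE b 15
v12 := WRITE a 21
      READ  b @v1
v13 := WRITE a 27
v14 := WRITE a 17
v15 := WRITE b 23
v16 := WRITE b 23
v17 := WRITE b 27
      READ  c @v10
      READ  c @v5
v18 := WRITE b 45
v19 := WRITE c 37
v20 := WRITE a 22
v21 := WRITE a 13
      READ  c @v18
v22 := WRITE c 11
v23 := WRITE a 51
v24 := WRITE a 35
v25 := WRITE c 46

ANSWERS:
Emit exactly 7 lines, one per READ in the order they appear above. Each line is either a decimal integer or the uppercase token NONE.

Answer: 32
3
3
NONE
2
23
2

Derivation:
v1: WRITE a=3  (a history now [(1, 3)])
v2: WRITE c=23  (c history now [(2, 23)])
v3: WRITE b=32  (b history now [(3, 32)])
v4: WRITE b=7  (b history now [(3, 32), (4, 7)])
READ b @v3: history=[(3, 32), (4, 7)] -> pick v3 -> 32
v5: WRITE b=51  (b history now [(3, 32), (4, 7), (5, 51)])
v6: WRITE c=12  (c history now [(2, 23), (6, 12)])
v7: WRITE c=17  (c history now [(2, 23), (6, 12), (7, 17)])
READ a @v2: history=[(1, 3)] -> pick v1 -> 3
v8: WRITE c=48  (c history now [(2, 23), (6, 12), (7, 17), (8, 48)])
READ a @v8: history=[(1, 3)] -> pick v1 -> 3
v9: WRITE c=2  (c history now [(2, 23), (6, 12), (7, 17), (8, 48), (9, 2)])
v10: WRITE a=6  (a history now [(1, 3), (10, 6)])
v11: WRITE b=15  (b history now [(3, 32), (4, 7), (5, 51), (11, 15)])
v12: WRITE a=21  (a history now [(1, 3), (10, 6), (12, 21)])
READ b @v1: history=[(3, 32), (4, 7), (5, 51), (11, 15)] -> no version <= 1 -> NONE
v13: WRITE a=27  (a history now [(1, 3), (10, 6), (12, 21), (13, 27)])
v14: WRITE a=17  (a history now [(1, 3), (10, 6), (12, 21), (13, 27), (14, 17)])
v15: WRITE b=23  (b history now [(3, 32), (4, 7), (5, 51), (11, 15), (15, 23)])
v16: WRITE b=23  (b history now [(3, 32), (4, 7), (5, 51), (11, 15), (15, 23), (16, 23)])
v17: WRITE b=27  (b history now [(3, 32), (4, 7), (5, 51), (11, 15), (15, 23), (16, 23), (17, 27)])
READ c @v10: history=[(2, 23), (6, 12), (7, 17), (8, 48), (9, 2)] -> pick v9 -> 2
READ c @v5: history=[(2, 23), (6, 12), (7, 17), (8, 48), (9, 2)] -> pick v2 -> 23
v18: WRITE b=45  (b history now [(3, 32), (4, 7), (5, 51), (11, 15), (15, 23), (16, 23), (17, 27), (18, 45)])
v19: WRITE c=37  (c history now [(2, 23), (6, 12), (7, 17), (8, 48), (9, 2), (19, 37)])
v20: WRITE a=22  (a history now [(1, 3), (10, 6), (12, 21), (13, 27), (14, 17), (20, 22)])
v21: WRITE a=13  (a history now [(1, 3), (10, 6), (12, 21), (13, 27), (14, 17), (20, 22), (21, 13)])
READ c @v18: history=[(2, 23), (6, 12), (7, 17), (8, 48), (9, 2), (19, 37)] -> pick v9 -> 2
v22: WRITE c=11  (c history now [(2, 23), (6, 12), (7, 17), (8, 48), (9, 2), (19, 37), (22, 11)])
v23: WRITE a=51  (a history now [(1, 3), (10, 6), (12, 21), (13, 27), (14, 17), (20, 22), (21, 13), (23, 51)])
v24: WRITE a=35  (a history now [(1, 3), (10, 6), (12, 21), (13, 27), (14, 17), (20, 22), (21, 13), (23, 51), (24, 35)])
v25: WRITE c=46  (c history now [(2, 23), (6, 12), (7, 17), (8, 48), (9, 2), (19, 37), (22, 11), (25, 46)])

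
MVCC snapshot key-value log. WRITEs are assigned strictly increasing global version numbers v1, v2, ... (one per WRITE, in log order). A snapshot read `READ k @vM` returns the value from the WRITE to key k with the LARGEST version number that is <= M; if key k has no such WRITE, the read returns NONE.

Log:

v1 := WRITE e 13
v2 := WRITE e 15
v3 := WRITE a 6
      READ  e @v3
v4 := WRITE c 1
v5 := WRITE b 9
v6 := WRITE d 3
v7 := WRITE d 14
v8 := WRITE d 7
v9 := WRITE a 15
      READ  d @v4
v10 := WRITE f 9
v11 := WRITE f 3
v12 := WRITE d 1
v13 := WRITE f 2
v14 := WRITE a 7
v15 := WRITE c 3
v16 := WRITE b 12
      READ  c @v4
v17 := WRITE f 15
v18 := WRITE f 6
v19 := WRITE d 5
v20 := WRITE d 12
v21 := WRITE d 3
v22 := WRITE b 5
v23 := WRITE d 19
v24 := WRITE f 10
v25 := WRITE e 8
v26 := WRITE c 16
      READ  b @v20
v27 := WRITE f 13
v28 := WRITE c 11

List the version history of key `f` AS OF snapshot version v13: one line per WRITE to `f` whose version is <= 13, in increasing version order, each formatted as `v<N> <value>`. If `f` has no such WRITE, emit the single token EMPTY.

Answer: v10 9
v11 3
v13 2

Derivation:
Scan writes for key=f with version <= 13:
  v1 WRITE e 13 -> skip
  v2 WRITE e 15 -> skip
  v3 WRITE a 6 -> skip
  v4 WRITE c 1 -> skip
  v5 WRITE b 9 -> skip
  v6 WRITE d 3 -> skip
  v7 WRITE d 14 -> skip
  v8 WRITE d 7 -> skip
  v9 WRITE a 15 -> skip
  v10 WRITE f 9 -> keep
  v11 WRITE f 3 -> keep
  v12 WRITE d 1 -> skip
  v13 WRITE f 2 -> keep
  v14 WRITE a 7 -> skip
  v15 WRITE c 3 -> skip
  v16 WRITE b 12 -> skip
  v17 WRITE f 15 -> drop (> snap)
  v18 WRITE f 6 -> drop (> snap)
  v19 WRITE d 5 -> skip
  v20 WRITE d 12 -> skip
  v21 WRITE d 3 -> skip
  v22 WRITE b 5 -> skip
  v23 WRITE d 19 -> skip
  v24 WRITE f 10 -> drop (> snap)
  v25 WRITE e 8 -> skip
  v26 WRITE c 16 -> skip
  v27 WRITE f 13 -> drop (> snap)
  v28 WRITE c 11 -> skip
Collected: [(10, 9), (11, 3), (13, 2)]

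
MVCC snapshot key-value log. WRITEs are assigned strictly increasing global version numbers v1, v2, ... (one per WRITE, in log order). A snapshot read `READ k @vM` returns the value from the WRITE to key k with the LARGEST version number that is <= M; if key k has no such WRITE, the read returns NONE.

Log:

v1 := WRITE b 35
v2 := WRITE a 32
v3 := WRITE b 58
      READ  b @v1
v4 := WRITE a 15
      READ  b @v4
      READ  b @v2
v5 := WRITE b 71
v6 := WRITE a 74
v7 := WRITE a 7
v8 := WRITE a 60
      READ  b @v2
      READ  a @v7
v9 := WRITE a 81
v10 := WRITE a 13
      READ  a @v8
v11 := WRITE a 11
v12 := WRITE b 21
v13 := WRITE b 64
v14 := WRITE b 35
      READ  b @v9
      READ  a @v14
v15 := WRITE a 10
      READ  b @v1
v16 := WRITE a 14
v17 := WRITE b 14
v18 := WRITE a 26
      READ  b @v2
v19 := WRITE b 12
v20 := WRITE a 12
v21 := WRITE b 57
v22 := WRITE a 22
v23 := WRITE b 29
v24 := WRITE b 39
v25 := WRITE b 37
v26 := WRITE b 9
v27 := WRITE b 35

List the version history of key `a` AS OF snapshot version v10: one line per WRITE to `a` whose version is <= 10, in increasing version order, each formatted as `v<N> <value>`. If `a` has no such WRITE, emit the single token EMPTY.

Answer: v2 32
v4 15
v6 74
v7 7
v8 60
v9 81
v10 13

Derivation:
Scan writes for key=a with version <= 10:
  v1 WRITE b 35 -> skip
  v2 WRITE a 32 -> keep
  v3 WRITE b 58 -> skip
  v4 WRITE a 15 -> keep
  v5 WRITE b 71 -> skip
  v6 WRITE a 74 -> keep
  v7 WRITE a 7 -> keep
  v8 WRITE a 60 -> keep
  v9 WRITE a 81 -> keep
  v10 WRITE a 13 -> keep
  v11 WRITE a 11 -> drop (> snap)
  v12 WRITE b 21 -> skip
  v13 WRITE b 64 -> skip
  v14 WRITE b 35 -> skip
  v15 WRITE a 10 -> drop (> snap)
  v16 WRITE a 14 -> drop (> snap)
  v17 WRITE b 14 -> skip
  v18 WRITE a 26 -> drop (> snap)
  v19 WRITE b 12 -> skip
  v20 WRITE a 12 -> drop (> snap)
  v21 WRITE b 57 -> skip
  v22 WRITE a 22 -> drop (> snap)
  v23 WRITE b 29 -> skip
  v24 WRITE b 39 -> skip
  v25 WRITE b 37 -> skip
  v26 WRITE b 9 -> skip
  v27 WRITE b 35 -> skip
Collected: [(2, 32), (4, 15), (6, 74), (7, 7), (8, 60), (9, 81), (10, 13)]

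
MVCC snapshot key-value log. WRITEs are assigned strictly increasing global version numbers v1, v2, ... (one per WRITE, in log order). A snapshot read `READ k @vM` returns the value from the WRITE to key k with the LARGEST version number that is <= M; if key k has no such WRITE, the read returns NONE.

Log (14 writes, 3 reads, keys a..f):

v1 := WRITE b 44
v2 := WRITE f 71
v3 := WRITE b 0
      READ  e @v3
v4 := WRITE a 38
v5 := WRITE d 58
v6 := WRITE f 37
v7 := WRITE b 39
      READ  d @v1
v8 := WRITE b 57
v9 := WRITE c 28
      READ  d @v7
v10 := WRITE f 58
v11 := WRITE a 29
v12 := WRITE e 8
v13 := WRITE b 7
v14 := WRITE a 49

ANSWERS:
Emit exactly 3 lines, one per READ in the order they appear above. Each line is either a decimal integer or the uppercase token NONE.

Answer: NONE
NONE
58

Derivation:
v1: WRITE b=44  (b history now [(1, 44)])
v2: WRITE f=71  (f history now [(2, 71)])
v3: WRITE b=0  (b history now [(1, 44), (3, 0)])
READ e @v3: history=[] -> no version <= 3 -> NONE
v4: WRITE a=38  (a history now [(4, 38)])
v5: WRITE d=58  (d history now [(5, 58)])
v6: WRITE f=37  (f history now [(2, 71), (6, 37)])
v7: WRITE b=39  (b history now [(1, 44), (3, 0), (7, 39)])
READ d @v1: history=[(5, 58)] -> no version <= 1 -> NONE
v8: WRITE b=57  (b history now [(1, 44), (3, 0), (7, 39), (8, 57)])
v9: WRITE c=28  (c history now [(9, 28)])
READ d @v7: history=[(5, 58)] -> pick v5 -> 58
v10: WRITE f=58  (f history now [(2, 71), (6, 37), (10, 58)])
v11: WRITE a=29  (a history now [(4, 38), (11, 29)])
v12: WRITE e=8  (e history now [(12, 8)])
v13: WRITE b=7  (b history now [(1, 44), (3, 0), (7, 39), (8, 57), (13, 7)])
v14: WRITE a=49  (a history now [(4, 38), (11, 29), (14, 49)])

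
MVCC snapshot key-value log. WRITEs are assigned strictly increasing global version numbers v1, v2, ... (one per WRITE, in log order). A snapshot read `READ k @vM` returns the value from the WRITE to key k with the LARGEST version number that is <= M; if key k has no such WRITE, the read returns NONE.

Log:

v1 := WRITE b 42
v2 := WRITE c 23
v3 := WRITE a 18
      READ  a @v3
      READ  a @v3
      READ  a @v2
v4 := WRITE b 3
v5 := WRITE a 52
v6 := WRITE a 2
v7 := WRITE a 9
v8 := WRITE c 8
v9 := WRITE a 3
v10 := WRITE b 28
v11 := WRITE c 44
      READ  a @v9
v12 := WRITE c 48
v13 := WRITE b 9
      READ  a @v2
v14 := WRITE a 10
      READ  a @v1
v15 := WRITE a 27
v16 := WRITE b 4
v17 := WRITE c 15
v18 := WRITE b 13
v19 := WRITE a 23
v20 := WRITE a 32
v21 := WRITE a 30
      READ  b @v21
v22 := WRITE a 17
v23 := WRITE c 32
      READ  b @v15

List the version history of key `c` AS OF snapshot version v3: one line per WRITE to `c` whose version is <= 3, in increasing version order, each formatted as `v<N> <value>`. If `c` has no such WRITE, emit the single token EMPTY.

Answer: v2 23

Derivation:
Scan writes for key=c with version <= 3:
  v1 WRITE b 42 -> skip
  v2 WRITE c 23 -> keep
  v3 WRITE a 18 -> skip
  v4 WRITE b 3 -> skip
  v5 WRITE a 52 -> skip
  v6 WRITE a 2 -> skip
  v7 WRITE a 9 -> skip
  v8 WRITE c 8 -> drop (> snap)
  v9 WRITE a 3 -> skip
  v10 WRITE b 28 -> skip
  v11 WRITE c 44 -> drop (> snap)
  v12 WRITE c 48 -> drop (> snap)
  v13 WRITE b 9 -> skip
  v14 WRITE a 10 -> skip
  v15 WRITE a 27 -> skip
  v16 WRITE b 4 -> skip
  v17 WRITE c 15 -> drop (> snap)
  v18 WRITE b 13 -> skip
  v19 WRITE a 23 -> skip
  v20 WRITE a 32 -> skip
  v21 WRITE a 30 -> skip
  v22 WRITE a 17 -> skip
  v23 WRITE c 32 -> drop (> snap)
Collected: [(2, 23)]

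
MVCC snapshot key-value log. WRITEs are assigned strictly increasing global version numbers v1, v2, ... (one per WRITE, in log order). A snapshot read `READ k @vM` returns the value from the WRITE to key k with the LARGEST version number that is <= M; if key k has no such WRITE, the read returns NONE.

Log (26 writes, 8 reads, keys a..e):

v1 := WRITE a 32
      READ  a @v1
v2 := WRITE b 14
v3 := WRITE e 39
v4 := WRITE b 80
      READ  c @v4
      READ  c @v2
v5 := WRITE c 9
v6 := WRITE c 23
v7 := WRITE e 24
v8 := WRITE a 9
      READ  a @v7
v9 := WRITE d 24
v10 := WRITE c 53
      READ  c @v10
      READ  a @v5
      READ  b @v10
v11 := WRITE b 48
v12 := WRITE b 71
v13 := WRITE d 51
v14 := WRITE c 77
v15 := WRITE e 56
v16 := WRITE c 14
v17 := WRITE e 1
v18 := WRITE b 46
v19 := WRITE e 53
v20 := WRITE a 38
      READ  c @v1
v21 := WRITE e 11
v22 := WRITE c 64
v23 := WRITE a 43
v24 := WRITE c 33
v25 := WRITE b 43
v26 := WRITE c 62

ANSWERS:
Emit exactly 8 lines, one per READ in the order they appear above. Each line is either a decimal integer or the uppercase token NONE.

Answer: 32
NONE
NONE
32
53
32
80
NONE

Derivation:
v1: WRITE a=32  (a history now [(1, 32)])
READ a @v1: history=[(1, 32)] -> pick v1 -> 32
v2: WRITE b=14  (b history now [(2, 14)])
v3: WRITE e=39  (e history now [(3, 39)])
v4: WRITE b=80  (b history now [(2, 14), (4, 80)])
READ c @v4: history=[] -> no version <= 4 -> NONE
READ c @v2: history=[] -> no version <= 2 -> NONE
v5: WRITE c=9  (c history now [(5, 9)])
v6: WRITE c=23  (c history now [(5, 9), (6, 23)])
v7: WRITE e=24  (e history now [(3, 39), (7, 24)])
v8: WRITE a=9  (a history now [(1, 32), (8, 9)])
READ a @v7: history=[(1, 32), (8, 9)] -> pick v1 -> 32
v9: WRITE d=24  (d history now [(9, 24)])
v10: WRITE c=53  (c history now [(5, 9), (6, 23), (10, 53)])
READ c @v10: history=[(5, 9), (6, 23), (10, 53)] -> pick v10 -> 53
READ a @v5: history=[(1, 32), (8, 9)] -> pick v1 -> 32
READ b @v10: history=[(2, 14), (4, 80)] -> pick v4 -> 80
v11: WRITE b=48  (b history now [(2, 14), (4, 80), (11, 48)])
v12: WRITE b=71  (b history now [(2, 14), (4, 80), (11, 48), (12, 71)])
v13: WRITE d=51  (d history now [(9, 24), (13, 51)])
v14: WRITE c=77  (c history now [(5, 9), (6, 23), (10, 53), (14, 77)])
v15: WRITE e=56  (e history now [(3, 39), (7, 24), (15, 56)])
v16: WRITE c=14  (c history now [(5, 9), (6, 23), (10, 53), (14, 77), (16, 14)])
v17: WRITE e=1  (e history now [(3, 39), (7, 24), (15, 56), (17, 1)])
v18: WRITE b=46  (b history now [(2, 14), (4, 80), (11, 48), (12, 71), (18, 46)])
v19: WRITE e=53  (e history now [(3, 39), (7, 24), (15, 56), (17, 1), (19, 53)])
v20: WRITE a=38  (a history now [(1, 32), (8, 9), (20, 38)])
READ c @v1: history=[(5, 9), (6, 23), (10, 53), (14, 77), (16, 14)] -> no version <= 1 -> NONE
v21: WRITE e=11  (e history now [(3, 39), (7, 24), (15, 56), (17, 1), (19, 53), (21, 11)])
v22: WRITE c=64  (c history now [(5, 9), (6, 23), (10, 53), (14, 77), (16, 14), (22, 64)])
v23: WRITE a=43  (a history now [(1, 32), (8, 9), (20, 38), (23, 43)])
v24: WRITE c=33  (c history now [(5, 9), (6, 23), (10, 53), (14, 77), (16, 14), (22, 64), (24, 33)])
v25: WRITE b=43  (b history now [(2, 14), (4, 80), (11, 48), (12, 71), (18, 46), (25, 43)])
v26: WRITE c=62  (c history now [(5, 9), (6, 23), (10, 53), (14, 77), (16, 14), (22, 64), (24, 33), (26, 62)])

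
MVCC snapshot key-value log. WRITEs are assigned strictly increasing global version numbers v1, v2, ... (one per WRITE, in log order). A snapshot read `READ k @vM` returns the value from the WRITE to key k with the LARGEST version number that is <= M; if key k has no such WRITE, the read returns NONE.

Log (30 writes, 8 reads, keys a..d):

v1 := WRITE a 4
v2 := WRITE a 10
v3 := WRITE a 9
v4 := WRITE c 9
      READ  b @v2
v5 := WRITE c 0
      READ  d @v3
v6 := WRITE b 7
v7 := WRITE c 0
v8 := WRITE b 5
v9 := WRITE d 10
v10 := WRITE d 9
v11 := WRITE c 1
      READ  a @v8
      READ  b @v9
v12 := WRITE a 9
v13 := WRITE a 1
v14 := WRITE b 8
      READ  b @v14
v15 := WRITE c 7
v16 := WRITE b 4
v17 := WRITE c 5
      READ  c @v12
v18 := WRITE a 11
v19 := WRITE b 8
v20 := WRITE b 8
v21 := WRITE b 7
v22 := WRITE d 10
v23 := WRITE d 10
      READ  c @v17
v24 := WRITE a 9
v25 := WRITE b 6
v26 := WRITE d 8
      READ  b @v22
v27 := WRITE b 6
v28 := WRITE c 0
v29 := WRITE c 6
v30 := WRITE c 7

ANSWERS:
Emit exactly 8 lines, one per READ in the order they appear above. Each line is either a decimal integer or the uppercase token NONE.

Answer: NONE
NONE
9
5
8
1
5
7

Derivation:
v1: WRITE a=4  (a history now [(1, 4)])
v2: WRITE a=10  (a history now [(1, 4), (2, 10)])
v3: WRITE a=9  (a history now [(1, 4), (2, 10), (3, 9)])
v4: WRITE c=9  (c history now [(4, 9)])
READ b @v2: history=[] -> no version <= 2 -> NONE
v5: WRITE c=0  (c history now [(4, 9), (5, 0)])
READ d @v3: history=[] -> no version <= 3 -> NONE
v6: WRITE b=7  (b history now [(6, 7)])
v7: WRITE c=0  (c history now [(4, 9), (5, 0), (7, 0)])
v8: WRITE b=5  (b history now [(6, 7), (8, 5)])
v9: WRITE d=10  (d history now [(9, 10)])
v10: WRITE d=9  (d history now [(9, 10), (10, 9)])
v11: WRITE c=1  (c history now [(4, 9), (5, 0), (7, 0), (11, 1)])
READ a @v8: history=[(1, 4), (2, 10), (3, 9)] -> pick v3 -> 9
READ b @v9: history=[(6, 7), (8, 5)] -> pick v8 -> 5
v12: WRITE a=9  (a history now [(1, 4), (2, 10), (3, 9), (12, 9)])
v13: WRITE a=1  (a history now [(1, 4), (2, 10), (3, 9), (12, 9), (13, 1)])
v14: WRITE b=8  (b history now [(6, 7), (8, 5), (14, 8)])
READ b @v14: history=[(6, 7), (8, 5), (14, 8)] -> pick v14 -> 8
v15: WRITE c=7  (c history now [(4, 9), (5, 0), (7, 0), (11, 1), (15, 7)])
v16: WRITE b=4  (b history now [(6, 7), (8, 5), (14, 8), (16, 4)])
v17: WRITE c=5  (c history now [(4, 9), (5, 0), (7, 0), (11, 1), (15, 7), (17, 5)])
READ c @v12: history=[(4, 9), (5, 0), (7, 0), (11, 1), (15, 7), (17, 5)] -> pick v11 -> 1
v18: WRITE a=11  (a history now [(1, 4), (2, 10), (3, 9), (12, 9), (13, 1), (18, 11)])
v19: WRITE b=8  (b history now [(6, 7), (8, 5), (14, 8), (16, 4), (19, 8)])
v20: WRITE b=8  (b history now [(6, 7), (8, 5), (14, 8), (16, 4), (19, 8), (20, 8)])
v21: WRITE b=7  (b history now [(6, 7), (8, 5), (14, 8), (16, 4), (19, 8), (20, 8), (21, 7)])
v22: WRITE d=10  (d history now [(9, 10), (10, 9), (22, 10)])
v23: WRITE d=10  (d history now [(9, 10), (10, 9), (22, 10), (23, 10)])
READ c @v17: history=[(4, 9), (5, 0), (7, 0), (11, 1), (15, 7), (17, 5)] -> pick v17 -> 5
v24: WRITE a=9  (a history now [(1, 4), (2, 10), (3, 9), (12, 9), (13, 1), (18, 11), (24, 9)])
v25: WRITE b=6  (b history now [(6, 7), (8, 5), (14, 8), (16, 4), (19, 8), (20, 8), (21, 7), (25, 6)])
v26: WRITE d=8  (d history now [(9, 10), (10, 9), (22, 10), (23, 10), (26, 8)])
READ b @v22: history=[(6, 7), (8, 5), (14, 8), (16, 4), (19, 8), (20, 8), (21, 7), (25, 6)] -> pick v21 -> 7
v27: WRITE b=6  (b history now [(6, 7), (8, 5), (14, 8), (16, 4), (19, 8), (20, 8), (21, 7), (25, 6), (27, 6)])
v28: WRITE c=0  (c history now [(4, 9), (5, 0), (7, 0), (11, 1), (15, 7), (17, 5), (28, 0)])
v29: WRITE c=6  (c history now [(4, 9), (5, 0), (7, 0), (11, 1), (15, 7), (17, 5), (28, 0), (29, 6)])
v30: WRITE c=7  (c history now [(4, 9), (5, 0), (7, 0), (11, 1), (15, 7), (17, 5), (28, 0), (29, 6), (30, 7)])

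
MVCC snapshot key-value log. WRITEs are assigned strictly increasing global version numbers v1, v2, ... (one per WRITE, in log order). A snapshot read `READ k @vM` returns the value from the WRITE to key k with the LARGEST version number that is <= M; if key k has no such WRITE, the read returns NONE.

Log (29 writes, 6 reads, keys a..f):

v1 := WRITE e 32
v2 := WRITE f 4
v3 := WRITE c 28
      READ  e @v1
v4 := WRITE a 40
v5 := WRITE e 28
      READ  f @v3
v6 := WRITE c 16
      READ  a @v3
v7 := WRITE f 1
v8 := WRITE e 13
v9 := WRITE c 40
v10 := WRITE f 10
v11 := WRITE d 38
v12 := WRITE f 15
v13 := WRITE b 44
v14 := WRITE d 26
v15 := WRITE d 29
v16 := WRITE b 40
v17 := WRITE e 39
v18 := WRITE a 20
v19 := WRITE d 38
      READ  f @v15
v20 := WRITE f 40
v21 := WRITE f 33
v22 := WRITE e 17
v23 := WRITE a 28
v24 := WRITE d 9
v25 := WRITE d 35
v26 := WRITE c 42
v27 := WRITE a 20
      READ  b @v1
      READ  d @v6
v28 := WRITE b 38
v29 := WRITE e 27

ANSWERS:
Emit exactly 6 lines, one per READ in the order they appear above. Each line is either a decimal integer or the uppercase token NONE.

Answer: 32
4
NONE
15
NONE
NONE

Derivation:
v1: WRITE e=32  (e history now [(1, 32)])
v2: WRITE f=4  (f history now [(2, 4)])
v3: WRITE c=28  (c history now [(3, 28)])
READ e @v1: history=[(1, 32)] -> pick v1 -> 32
v4: WRITE a=40  (a history now [(4, 40)])
v5: WRITE e=28  (e history now [(1, 32), (5, 28)])
READ f @v3: history=[(2, 4)] -> pick v2 -> 4
v6: WRITE c=16  (c history now [(3, 28), (6, 16)])
READ a @v3: history=[(4, 40)] -> no version <= 3 -> NONE
v7: WRITE f=1  (f history now [(2, 4), (7, 1)])
v8: WRITE e=13  (e history now [(1, 32), (5, 28), (8, 13)])
v9: WRITE c=40  (c history now [(3, 28), (6, 16), (9, 40)])
v10: WRITE f=10  (f history now [(2, 4), (7, 1), (10, 10)])
v11: WRITE d=38  (d history now [(11, 38)])
v12: WRITE f=15  (f history now [(2, 4), (7, 1), (10, 10), (12, 15)])
v13: WRITE b=44  (b history now [(13, 44)])
v14: WRITE d=26  (d history now [(11, 38), (14, 26)])
v15: WRITE d=29  (d history now [(11, 38), (14, 26), (15, 29)])
v16: WRITE b=40  (b history now [(13, 44), (16, 40)])
v17: WRITE e=39  (e history now [(1, 32), (5, 28), (8, 13), (17, 39)])
v18: WRITE a=20  (a history now [(4, 40), (18, 20)])
v19: WRITE d=38  (d history now [(11, 38), (14, 26), (15, 29), (19, 38)])
READ f @v15: history=[(2, 4), (7, 1), (10, 10), (12, 15)] -> pick v12 -> 15
v20: WRITE f=40  (f history now [(2, 4), (7, 1), (10, 10), (12, 15), (20, 40)])
v21: WRITE f=33  (f history now [(2, 4), (7, 1), (10, 10), (12, 15), (20, 40), (21, 33)])
v22: WRITE e=17  (e history now [(1, 32), (5, 28), (8, 13), (17, 39), (22, 17)])
v23: WRITE a=28  (a history now [(4, 40), (18, 20), (23, 28)])
v24: WRITE d=9  (d history now [(11, 38), (14, 26), (15, 29), (19, 38), (24, 9)])
v25: WRITE d=35  (d history now [(11, 38), (14, 26), (15, 29), (19, 38), (24, 9), (25, 35)])
v26: WRITE c=42  (c history now [(3, 28), (6, 16), (9, 40), (26, 42)])
v27: WRITE a=20  (a history now [(4, 40), (18, 20), (23, 28), (27, 20)])
READ b @v1: history=[(13, 44), (16, 40)] -> no version <= 1 -> NONE
READ d @v6: history=[(11, 38), (14, 26), (15, 29), (19, 38), (24, 9), (25, 35)] -> no version <= 6 -> NONE
v28: WRITE b=38  (b history now [(13, 44), (16, 40), (28, 38)])
v29: WRITE e=27  (e history now [(1, 32), (5, 28), (8, 13), (17, 39), (22, 17), (29, 27)])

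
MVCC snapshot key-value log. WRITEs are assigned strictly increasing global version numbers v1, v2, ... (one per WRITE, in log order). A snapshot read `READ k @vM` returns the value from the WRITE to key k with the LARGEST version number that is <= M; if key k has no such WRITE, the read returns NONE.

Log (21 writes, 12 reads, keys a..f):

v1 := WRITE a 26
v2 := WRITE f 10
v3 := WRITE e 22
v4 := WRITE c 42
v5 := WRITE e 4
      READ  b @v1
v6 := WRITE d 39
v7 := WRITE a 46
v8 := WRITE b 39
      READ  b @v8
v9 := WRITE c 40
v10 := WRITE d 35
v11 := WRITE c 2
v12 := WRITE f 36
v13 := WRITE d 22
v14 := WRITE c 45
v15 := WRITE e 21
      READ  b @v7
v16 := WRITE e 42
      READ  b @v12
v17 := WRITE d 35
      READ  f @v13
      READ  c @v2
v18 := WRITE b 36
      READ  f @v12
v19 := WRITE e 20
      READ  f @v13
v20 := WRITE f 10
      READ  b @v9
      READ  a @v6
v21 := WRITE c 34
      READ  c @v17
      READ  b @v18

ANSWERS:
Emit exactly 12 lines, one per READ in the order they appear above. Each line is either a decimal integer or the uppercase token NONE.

Answer: NONE
39
NONE
39
36
NONE
36
36
39
26
45
36

Derivation:
v1: WRITE a=26  (a history now [(1, 26)])
v2: WRITE f=10  (f history now [(2, 10)])
v3: WRITE e=22  (e history now [(3, 22)])
v4: WRITE c=42  (c history now [(4, 42)])
v5: WRITE e=4  (e history now [(3, 22), (5, 4)])
READ b @v1: history=[] -> no version <= 1 -> NONE
v6: WRITE d=39  (d history now [(6, 39)])
v7: WRITE a=46  (a history now [(1, 26), (7, 46)])
v8: WRITE b=39  (b history now [(8, 39)])
READ b @v8: history=[(8, 39)] -> pick v8 -> 39
v9: WRITE c=40  (c history now [(4, 42), (9, 40)])
v10: WRITE d=35  (d history now [(6, 39), (10, 35)])
v11: WRITE c=2  (c history now [(4, 42), (9, 40), (11, 2)])
v12: WRITE f=36  (f history now [(2, 10), (12, 36)])
v13: WRITE d=22  (d history now [(6, 39), (10, 35), (13, 22)])
v14: WRITE c=45  (c history now [(4, 42), (9, 40), (11, 2), (14, 45)])
v15: WRITE e=21  (e history now [(3, 22), (5, 4), (15, 21)])
READ b @v7: history=[(8, 39)] -> no version <= 7 -> NONE
v16: WRITE e=42  (e history now [(3, 22), (5, 4), (15, 21), (16, 42)])
READ b @v12: history=[(8, 39)] -> pick v8 -> 39
v17: WRITE d=35  (d history now [(6, 39), (10, 35), (13, 22), (17, 35)])
READ f @v13: history=[(2, 10), (12, 36)] -> pick v12 -> 36
READ c @v2: history=[(4, 42), (9, 40), (11, 2), (14, 45)] -> no version <= 2 -> NONE
v18: WRITE b=36  (b history now [(8, 39), (18, 36)])
READ f @v12: history=[(2, 10), (12, 36)] -> pick v12 -> 36
v19: WRITE e=20  (e history now [(3, 22), (5, 4), (15, 21), (16, 42), (19, 20)])
READ f @v13: history=[(2, 10), (12, 36)] -> pick v12 -> 36
v20: WRITE f=10  (f history now [(2, 10), (12, 36), (20, 10)])
READ b @v9: history=[(8, 39), (18, 36)] -> pick v8 -> 39
READ a @v6: history=[(1, 26), (7, 46)] -> pick v1 -> 26
v21: WRITE c=34  (c history now [(4, 42), (9, 40), (11, 2), (14, 45), (21, 34)])
READ c @v17: history=[(4, 42), (9, 40), (11, 2), (14, 45), (21, 34)] -> pick v14 -> 45
READ b @v18: history=[(8, 39), (18, 36)] -> pick v18 -> 36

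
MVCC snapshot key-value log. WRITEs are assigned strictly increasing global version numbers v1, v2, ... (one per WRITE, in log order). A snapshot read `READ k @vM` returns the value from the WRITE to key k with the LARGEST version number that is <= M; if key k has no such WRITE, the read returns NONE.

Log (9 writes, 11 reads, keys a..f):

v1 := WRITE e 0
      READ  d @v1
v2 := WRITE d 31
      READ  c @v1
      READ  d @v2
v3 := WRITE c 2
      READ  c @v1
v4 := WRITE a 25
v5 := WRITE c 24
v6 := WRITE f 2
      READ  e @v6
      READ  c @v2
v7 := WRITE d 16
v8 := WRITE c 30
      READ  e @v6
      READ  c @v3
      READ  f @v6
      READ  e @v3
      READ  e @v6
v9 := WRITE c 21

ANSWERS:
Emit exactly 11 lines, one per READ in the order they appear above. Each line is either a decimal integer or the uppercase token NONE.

Answer: NONE
NONE
31
NONE
0
NONE
0
2
2
0
0

Derivation:
v1: WRITE e=0  (e history now [(1, 0)])
READ d @v1: history=[] -> no version <= 1 -> NONE
v2: WRITE d=31  (d history now [(2, 31)])
READ c @v1: history=[] -> no version <= 1 -> NONE
READ d @v2: history=[(2, 31)] -> pick v2 -> 31
v3: WRITE c=2  (c history now [(3, 2)])
READ c @v1: history=[(3, 2)] -> no version <= 1 -> NONE
v4: WRITE a=25  (a history now [(4, 25)])
v5: WRITE c=24  (c history now [(3, 2), (5, 24)])
v6: WRITE f=2  (f history now [(6, 2)])
READ e @v6: history=[(1, 0)] -> pick v1 -> 0
READ c @v2: history=[(3, 2), (5, 24)] -> no version <= 2 -> NONE
v7: WRITE d=16  (d history now [(2, 31), (7, 16)])
v8: WRITE c=30  (c history now [(3, 2), (5, 24), (8, 30)])
READ e @v6: history=[(1, 0)] -> pick v1 -> 0
READ c @v3: history=[(3, 2), (5, 24), (8, 30)] -> pick v3 -> 2
READ f @v6: history=[(6, 2)] -> pick v6 -> 2
READ e @v3: history=[(1, 0)] -> pick v1 -> 0
READ e @v6: history=[(1, 0)] -> pick v1 -> 0
v9: WRITE c=21  (c history now [(3, 2), (5, 24), (8, 30), (9, 21)])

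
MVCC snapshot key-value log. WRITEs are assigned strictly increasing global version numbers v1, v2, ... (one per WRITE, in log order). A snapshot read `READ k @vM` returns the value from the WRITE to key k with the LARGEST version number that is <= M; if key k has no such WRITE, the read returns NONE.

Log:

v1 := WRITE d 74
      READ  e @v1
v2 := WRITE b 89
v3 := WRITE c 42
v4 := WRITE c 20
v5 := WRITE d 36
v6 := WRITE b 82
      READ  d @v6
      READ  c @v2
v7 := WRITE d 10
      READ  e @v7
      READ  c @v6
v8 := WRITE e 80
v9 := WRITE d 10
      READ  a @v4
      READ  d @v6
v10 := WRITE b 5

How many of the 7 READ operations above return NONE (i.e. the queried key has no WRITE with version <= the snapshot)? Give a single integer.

v1: WRITE d=74  (d history now [(1, 74)])
READ e @v1: history=[] -> no version <= 1 -> NONE
v2: WRITE b=89  (b history now [(2, 89)])
v3: WRITE c=42  (c history now [(3, 42)])
v4: WRITE c=20  (c history now [(3, 42), (4, 20)])
v5: WRITE d=36  (d history now [(1, 74), (5, 36)])
v6: WRITE b=82  (b history now [(2, 89), (6, 82)])
READ d @v6: history=[(1, 74), (5, 36)] -> pick v5 -> 36
READ c @v2: history=[(3, 42), (4, 20)] -> no version <= 2 -> NONE
v7: WRITE d=10  (d history now [(1, 74), (5, 36), (7, 10)])
READ e @v7: history=[] -> no version <= 7 -> NONE
READ c @v6: history=[(3, 42), (4, 20)] -> pick v4 -> 20
v8: WRITE e=80  (e history now [(8, 80)])
v9: WRITE d=10  (d history now [(1, 74), (5, 36), (7, 10), (9, 10)])
READ a @v4: history=[] -> no version <= 4 -> NONE
READ d @v6: history=[(1, 74), (5, 36), (7, 10), (9, 10)] -> pick v5 -> 36
v10: WRITE b=5  (b history now [(2, 89), (6, 82), (10, 5)])
Read results in order: ['NONE', '36', 'NONE', 'NONE', '20', 'NONE', '36']
NONE count = 4

Answer: 4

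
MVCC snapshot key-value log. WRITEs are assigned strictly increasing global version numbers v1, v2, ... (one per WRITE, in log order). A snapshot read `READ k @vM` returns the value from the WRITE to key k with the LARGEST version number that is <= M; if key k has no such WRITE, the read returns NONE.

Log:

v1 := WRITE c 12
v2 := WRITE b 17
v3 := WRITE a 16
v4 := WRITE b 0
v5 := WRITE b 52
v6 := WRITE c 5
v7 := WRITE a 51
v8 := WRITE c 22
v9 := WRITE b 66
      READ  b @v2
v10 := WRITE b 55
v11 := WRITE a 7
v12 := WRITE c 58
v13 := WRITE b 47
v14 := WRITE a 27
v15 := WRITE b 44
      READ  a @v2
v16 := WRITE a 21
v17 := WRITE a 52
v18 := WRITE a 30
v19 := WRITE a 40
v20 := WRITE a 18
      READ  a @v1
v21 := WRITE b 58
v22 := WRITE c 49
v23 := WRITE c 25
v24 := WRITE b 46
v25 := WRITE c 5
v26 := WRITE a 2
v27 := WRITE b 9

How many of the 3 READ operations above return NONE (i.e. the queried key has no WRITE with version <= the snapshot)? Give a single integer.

Answer: 2

Derivation:
v1: WRITE c=12  (c history now [(1, 12)])
v2: WRITE b=17  (b history now [(2, 17)])
v3: WRITE a=16  (a history now [(3, 16)])
v4: WRITE b=0  (b history now [(2, 17), (4, 0)])
v5: WRITE b=52  (b history now [(2, 17), (4, 0), (5, 52)])
v6: WRITE c=5  (c history now [(1, 12), (6, 5)])
v7: WRITE a=51  (a history now [(3, 16), (7, 51)])
v8: WRITE c=22  (c history now [(1, 12), (6, 5), (8, 22)])
v9: WRITE b=66  (b history now [(2, 17), (4, 0), (5, 52), (9, 66)])
READ b @v2: history=[(2, 17), (4, 0), (5, 52), (9, 66)] -> pick v2 -> 17
v10: WRITE b=55  (b history now [(2, 17), (4, 0), (5, 52), (9, 66), (10, 55)])
v11: WRITE a=7  (a history now [(3, 16), (7, 51), (11, 7)])
v12: WRITE c=58  (c history now [(1, 12), (6, 5), (8, 22), (12, 58)])
v13: WRITE b=47  (b history now [(2, 17), (4, 0), (5, 52), (9, 66), (10, 55), (13, 47)])
v14: WRITE a=27  (a history now [(3, 16), (7, 51), (11, 7), (14, 27)])
v15: WRITE b=44  (b history now [(2, 17), (4, 0), (5, 52), (9, 66), (10, 55), (13, 47), (15, 44)])
READ a @v2: history=[(3, 16), (7, 51), (11, 7), (14, 27)] -> no version <= 2 -> NONE
v16: WRITE a=21  (a history now [(3, 16), (7, 51), (11, 7), (14, 27), (16, 21)])
v17: WRITE a=52  (a history now [(3, 16), (7, 51), (11, 7), (14, 27), (16, 21), (17, 52)])
v18: WRITE a=30  (a history now [(3, 16), (7, 51), (11, 7), (14, 27), (16, 21), (17, 52), (18, 30)])
v19: WRITE a=40  (a history now [(3, 16), (7, 51), (11, 7), (14, 27), (16, 21), (17, 52), (18, 30), (19, 40)])
v20: WRITE a=18  (a history now [(3, 16), (7, 51), (11, 7), (14, 27), (16, 21), (17, 52), (18, 30), (19, 40), (20, 18)])
READ a @v1: history=[(3, 16), (7, 51), (11, 7), (14, 27), (16, 21), (17, 52), (18, 30), (19, 40), (20, 18)] -> no version <= 1 -> NONE
v21: WRITE b=58  (b history now [(2, 17), (4, 0), (5, 52), (9, 66), (10, 55), (13, 47), (15, 44), (21, 58)])
v22: WRITE c=49  (c history now [(1, 12), (6, 5), (8, 22), (12, 58), (22, 49)])
v23: WRITE c=25  (c history now [(1, 12), (6, 5), (8, 22), (12, 58), (22, 49), (23, 25)])
v24: WRITE b=46  (b history now [(2, 17), (4, 0), (5, 52), (9, 66), (10, 55), (13, 47), (15, 44), (21, 58), (24, 46)])
v25: WRITE c=5  (c history now [(1, 12), (6, 5), (8, 22), (12, 58), (22, 49), (23, 25), (25, 5)])
v26: WRITE a=2  (a history now [(3, 16), (7, 51), (11, 7), (14, 27), (16, 21), (17, 52), (18, 30), (19, 40), (20, 18), (26, 2)])
v27: WRITE b=9  (b history now [(2, 17), (4, 0), (5, 52), (9, 66), (10, 55), (13, 47), (15, 44), (21, 58), (24, 46), (27, 9)])
Read results in order: ['17', 'NONE', 'NONE']
NONE count = 2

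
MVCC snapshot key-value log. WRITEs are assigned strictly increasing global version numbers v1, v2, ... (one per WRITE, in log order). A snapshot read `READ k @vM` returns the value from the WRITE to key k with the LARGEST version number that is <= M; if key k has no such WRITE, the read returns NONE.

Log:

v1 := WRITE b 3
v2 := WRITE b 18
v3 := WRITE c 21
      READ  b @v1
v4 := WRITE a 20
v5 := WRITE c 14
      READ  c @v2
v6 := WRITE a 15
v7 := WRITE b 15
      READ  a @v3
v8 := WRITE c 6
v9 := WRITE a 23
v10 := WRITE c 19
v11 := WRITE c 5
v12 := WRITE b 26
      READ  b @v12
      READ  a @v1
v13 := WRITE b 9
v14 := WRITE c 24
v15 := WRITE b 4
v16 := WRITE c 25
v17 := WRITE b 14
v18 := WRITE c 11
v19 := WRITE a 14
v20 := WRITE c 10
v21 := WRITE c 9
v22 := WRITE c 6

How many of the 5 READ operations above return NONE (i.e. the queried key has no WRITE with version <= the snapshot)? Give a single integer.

Answer: 3

Derivation:
v1: WRITE b=3  (b history now [(1, 3)])
v2: WRITE b=18  (b history now [(1, 3), (2, 18)])
v3: WRITE c=21  (c history now [(3, 21)])
READ b @v1: history=[(1, 3), (2, 18)] -> pick v1 -> 3
v4: WRITE a=20  (a history now [(4, 20)])
v5: WRITE c=14  (c history now [(3, 21), (5, 14)])
READ c @v2: history=[(3, 21), (5, 14)] -> no version <= 2 -> NONE
v6: WRITE a=15  (a history now [(4, 20), (6, 15)])
v7: WRITE b=15  (b history now [(1, 3), (2, 18), (7, 15)])
READ a @v3: history=[(4, 20), (6, 15)] -> no version <= 3 -> NONE
v8: WRITE c=6  (c history now [(3, 21), (5, 14), (8, 6)])
v9: WRITE a=23  (a history now [(4, 20), (6, 15), (9, 23)])
v10: WRITE c=19  (c history now [(3, 21), (5, 14), (8, 6), (10, 19)])
v11: WRITE c=5  (c history now [(3, 21), (5, 14), (8, 6), (10, 19), (11, 5)])
v12: WRITE b=26  (b history now [(1, 3), (2, 18), (7, 15), (12, 26)])
READ b @v12: history=[(1, 3), (2, 18), (7, 15), (12, 26)] -> pick v12 -> 26
READ a @v1: history=[(4, 20), (6, 15), (9, 23)] -> no version <= 1 -> NONE
v13: WRITE b=9  (b history now [(1, 3), (2, 18), (7, 15), (12, 26), (13, 9)])
v14: WRITE c=24  (c history now [(3, 21), (5, 14), (8, 6), (10, 19), (11, 5), (14, 24)])
v15: WRITE b=4  (b history now [(1, 3), (2, 18), (7, 15), (12, 26), (13, 9), (15, 4)])
v16: WRITE c=25  (c history now [(3, 21), (5, 14), (8, 6), (10, 19), (11, 5), (14, 24), (16, 25)])
v17: WRITE b=14  (b history now [(1, 3), (2, 18), (7, 15), (12, 26), (13, 9), (15, 4), (17, 14)])
v18: WRITE c=11  (c history now [(3, 21), (5, 14), (8, 6), (10, 19), (11, 5), (14, 24), (16, 25), (18, 11)])
v19: WRITE a=14  (a history now [(4, 20), (6, 15), (9, 23), (19, 14)])
v20: WRITE c=10  (c history now [(3, 21), (5, 14), (8, 6), (10, 19), (11, 5), (14, 24), (16, 25), (18, 11), (20, 10)])
v21: WRITE c=9  (c history now [(3, 21), (5, 14), (8, 6), (10, 19), (11, 5), (14, 24), (16, 25), (18, 11), (20, 10), (21, 9)])
v22: WRITE c=6  (c history now [(3, 21), (5, 14), (8, 6), (10, 19), (11, 5), (14, 24), (16, 25), (18, 11), (20, 10), (21, 9), (22, 6)])
Read results in order: ['3', 'NONE', 'NONE', '26', 'NONE']
NONE count = 3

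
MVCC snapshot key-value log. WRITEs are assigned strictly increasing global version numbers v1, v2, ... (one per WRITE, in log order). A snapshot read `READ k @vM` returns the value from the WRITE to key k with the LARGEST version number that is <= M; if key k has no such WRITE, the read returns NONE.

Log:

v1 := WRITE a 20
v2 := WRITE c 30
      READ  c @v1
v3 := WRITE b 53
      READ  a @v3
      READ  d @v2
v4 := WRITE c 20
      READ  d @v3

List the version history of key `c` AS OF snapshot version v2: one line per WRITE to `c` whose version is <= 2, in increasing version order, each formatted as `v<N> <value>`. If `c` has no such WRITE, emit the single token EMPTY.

Answer: v2 30

Derivation:
Scan writes for key=c with version <= 2:
  v1 WRITE a 20 -> skip
  v2 WRITE c 30 -> keep
  v3 WRITE b 53 -> skip
  v4 WRITE c 20 -> drop (> snap)
Collected: [(2, 30)]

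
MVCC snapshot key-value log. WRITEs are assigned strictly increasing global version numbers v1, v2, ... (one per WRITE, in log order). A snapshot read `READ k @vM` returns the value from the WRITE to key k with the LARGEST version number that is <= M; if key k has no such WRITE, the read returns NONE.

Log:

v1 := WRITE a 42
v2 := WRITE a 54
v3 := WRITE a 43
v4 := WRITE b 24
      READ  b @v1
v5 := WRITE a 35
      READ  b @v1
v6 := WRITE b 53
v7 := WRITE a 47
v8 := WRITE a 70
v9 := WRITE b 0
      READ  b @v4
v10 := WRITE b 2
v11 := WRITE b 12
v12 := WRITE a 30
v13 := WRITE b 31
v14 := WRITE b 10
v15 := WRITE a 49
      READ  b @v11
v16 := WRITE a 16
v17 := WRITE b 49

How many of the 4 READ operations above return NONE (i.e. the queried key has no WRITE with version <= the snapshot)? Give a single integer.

v1: WRITE a=42  (a history now [(1, 42)])
v2: WRITE a=54  (a history now [(1, 42), (2, 54)])
v3: WRITE a=43  (a history now [(1, 42), (2, 54), (3, 43)])
v4: WRITE b=24  (b history now [(4, 24)])
READ b @v1: history=[(4, 24)] -> no version <= 1 -> NONE
v5: WRITE a=35  (a history now [(1, 42), (2, 54), (3, 43), (5, 35)])
READ b @v1: history=[(4, 24)] -> no version <= 1 -> NONE
v6: WRITE b=53  (b history now [(4, 24), (6, 53)])
v7: WRITE a=47  (a history now [(1, 42), (2, 54), (3, 43), (5, 35), (7, 47)])
v8: WRITE a=70  (a history now [(1, 42), (2, 54), (3, 43), (5, 35), (7, 47), (8, 70)])
v9: WRITE b=0  (b history now [(4, 24), (6, 53), (9, 0)])
READ b @v4: history=[(4, 24), (6, 53), (9, 0)] -> pick v4 -> 24
v10: WRITE b=2  (b history now [(4, 24), (6, 53), (9, 0), (10, 2)])
v11: WRITE b=12  (b history now [(4, 24), (6, 53), (9, 0), (10, 2), (11, 12)])
v12: WRITE a=30  (a history now [(1, 42), (2, 54), (3, 43), (5, 35), (7, 47), (8, 70), (12, 30)])
v13: WRITE b=31  (b history now [(4, 24), (6, 53), (9, 0), (10, 2), (11, 12), (13, 31)])
v14: WRITE b=10  (b history now [(4, 24), (6, 53), (9, 0), (10, 2), (11, 12), (13, 31), (14, 10)])
v15: WRITE a=49  (a history now [(1, 42), (2, 54), (3, 43), (5, 35), (7, 47), (8, 70), (12, 30), (15, 49)])
READ b @v11: history=[(4, 24), (6, 53), (9, 0), (10, 2), (11, 12), (13, 31), (14, 10)] -> pick v11 -> 12
v16: WRITE a=16  (a history now [(1, 42), (2, 54), (3, 43), (5, 35), (7, 47), (8, 70), (12, 30), (15, 49), (16, 16)])
v17: WRITE b=49  (b history now [(4, 24), (6, 53), (9, 0), (10, 2), (11, 12), (13, 31), (14, 10), (17, 49)])
Read results in order: ['NONE', 'NONE', '24', '12']
NONE count = 2

Answer: 2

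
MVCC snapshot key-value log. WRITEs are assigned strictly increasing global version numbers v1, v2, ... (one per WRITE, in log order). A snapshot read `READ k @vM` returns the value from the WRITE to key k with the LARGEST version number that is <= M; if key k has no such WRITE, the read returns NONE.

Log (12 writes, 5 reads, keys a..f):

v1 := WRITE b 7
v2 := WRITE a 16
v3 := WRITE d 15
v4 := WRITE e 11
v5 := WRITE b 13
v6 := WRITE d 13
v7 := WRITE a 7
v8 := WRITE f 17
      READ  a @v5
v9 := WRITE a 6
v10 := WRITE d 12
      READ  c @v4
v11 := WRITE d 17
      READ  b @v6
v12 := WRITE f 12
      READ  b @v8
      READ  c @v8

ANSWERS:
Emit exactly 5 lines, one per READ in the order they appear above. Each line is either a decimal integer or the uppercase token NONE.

Answer: 16
NONE
13
13
NONE

Derivation:
v1: WRITE b=7  (b history now [(1, 7)])
v2: WRITE a=16  (a history now [(2, 16)])
v3: WRITE d=15  (d history now [(3, 15)])
v4: WRITE e=11  (e history now [(4, 11)])
v5: WRITE b=13  (b history now [(1, 7), (5, 13)])
v6: WRITE d=13  (d history now [(3, 15), (6, 13)])
v7: WRITE a=7  (a history now [(2, 16), (7, 7)])
v8: WRITE f=17  (f history now [(8, 17)])
READ a @v5: history=[(2, 16), (7, 7)] -> pick v2 -> 16
v9: WRITE a=6  (a history now [(2, 16), (7, 7), (9, 6)])
v10: WRITE d=12  (d history now [(3, 15), (6, 13), (10, 12)])
READ c @v4: history=[] -> no version <= 4 -> NONE
v11: WRITE d=17  (d history now [(3, 15), (6, 13), (10, 12), (11, 17)])
READ b @v6: history=[(1, 7), (5, 13)] -> pick v5 -> 13
v12: WRITE f=12  (f history now [(8, 17), (12, 12)])
READ b @v8: history=[(1, 7), (5, 13)] -> pick v5 -> 13
READ c @v8: history=[] -> no version <= 8 -> NONE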